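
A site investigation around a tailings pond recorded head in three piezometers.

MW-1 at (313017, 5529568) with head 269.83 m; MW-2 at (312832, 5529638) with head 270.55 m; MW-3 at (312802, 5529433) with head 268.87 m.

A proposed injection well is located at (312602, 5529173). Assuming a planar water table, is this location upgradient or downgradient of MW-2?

downgradient

Taking MW-1 as reference: MW-2−MW-1 = (-185, 70, +0.72); MW-3−MW-1 = (-215, -135, -0.96).
Solve a·Δx + b·Δy = Δh: det = (-185)·(-135) − (-215)·70 = 40025.
∂h/∂x = [(+0.72)·(-135) − (-0.96)·70] / 40025 = -0.0007495
∂h/∂y = [(-185)·(-0.96) − (-215)·(+0.72)] / 40025 = +0.008305
Head at (312602, 5529173) = 269.83 + (-0.0007495)·(-415) + (+0.008305)·(-395) = 266.86 m.
That is lower than the 270.55 m at MW-2, so the point is downgradient.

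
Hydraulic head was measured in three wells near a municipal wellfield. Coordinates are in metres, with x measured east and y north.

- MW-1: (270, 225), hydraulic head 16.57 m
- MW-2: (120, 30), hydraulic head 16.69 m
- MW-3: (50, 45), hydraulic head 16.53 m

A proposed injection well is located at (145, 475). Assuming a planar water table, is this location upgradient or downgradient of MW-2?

Differences from MW-1: to MW-2 (Δx, Δy, Δh) = (-150, -195, +0.12); to MW-3 = (-220, -180, -0.04).
Determinant of the coordinate differences = (-150)·(-180) − (-220)·(-195) = -15900.
∂h/∂x = [(+0.12)·(-180) − (-0.04)·(-195)] / -15900 = +0.001849
∂h/∂y = [(-150)·(-0.04) − (-220)·(+0.12)] / -15900 = -0.002038
Head at (145, 475) = 16.57 + (+0.001849)·(-125) + (-0.002038)·(250) = 15.83 m.
That is lower than the 16.69 m at MW-2, so the point is downgradient.

downgradient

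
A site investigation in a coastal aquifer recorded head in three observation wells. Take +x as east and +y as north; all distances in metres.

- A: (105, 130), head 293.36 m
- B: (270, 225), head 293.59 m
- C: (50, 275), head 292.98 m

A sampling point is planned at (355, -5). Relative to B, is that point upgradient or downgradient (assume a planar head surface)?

upgradient

With h = a·x + b·y + c and A as origin, the differences give:
  165·a + 95·b = +0.23
  (-55)·a + 145·b = -0.38
Eliminate b (×145 and ×95, subtract): 29150·a = 69.450 → a = ∂h/∂x = +0.002383
Back-substitute: b = ∂h/∂y = -0.001717.
Head at (355, -5) = 293.36 + (+0.002383)·(250) + (-0.001717)·(-135) = 294.19 m.
That is higher than the 293.59 m at B, so the point is upgradient.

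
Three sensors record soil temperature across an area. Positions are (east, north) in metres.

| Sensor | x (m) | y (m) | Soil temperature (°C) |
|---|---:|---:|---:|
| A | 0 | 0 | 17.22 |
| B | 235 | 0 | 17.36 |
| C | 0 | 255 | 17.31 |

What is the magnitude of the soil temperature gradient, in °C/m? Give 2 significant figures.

∂T/∂x = (17.36 − 17.22) / (235 − 0) = +0.0005957
∂T/∂y = (17.31 − 17.22) / (255 − 0) = +0.0003529
|∇f| = √(0.0005957² + 0.0003529²) = 0.0006924 °C/m

0.00069 °C/m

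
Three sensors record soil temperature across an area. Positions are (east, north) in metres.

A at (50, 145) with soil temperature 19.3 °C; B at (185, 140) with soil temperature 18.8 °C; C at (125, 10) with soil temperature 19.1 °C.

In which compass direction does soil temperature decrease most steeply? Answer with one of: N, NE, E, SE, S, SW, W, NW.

Three-point gradient (reference A): Δ to B = (135, -5, -0.5), Δ to C = (75, -135, -0.2).
∂T/∂x = -0.003725, ∂T/∂y = -0.0005882 (det = -17850).
Steepest decrease is along −∇f = (+0.003725 E, +0.0005882 N) → east.

E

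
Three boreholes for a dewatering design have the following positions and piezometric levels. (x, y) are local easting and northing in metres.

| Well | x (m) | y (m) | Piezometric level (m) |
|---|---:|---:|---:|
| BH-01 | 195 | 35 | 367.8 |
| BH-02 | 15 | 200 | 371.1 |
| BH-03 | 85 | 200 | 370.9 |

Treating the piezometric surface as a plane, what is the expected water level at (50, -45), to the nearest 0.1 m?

With h = a·x + b·y + c and BH-01 as origin, the differences give:
  (-180)·a + 165·b = +3.3
  (-110)·a + 165·b = +3.1
Eliminate b (×165 and ×165, subtract): -11550·a = 33.00 → a = ∂h/∂x = -0.002857
Back-substitute: b = ∂h/∂y = +0.01688.
h(50, -45) = 367.8 + (-0.002857)·(-145) + (+0.01688)·(-80) = 367.8 +0.414 -1.351 = 366.864 m.

366.9 m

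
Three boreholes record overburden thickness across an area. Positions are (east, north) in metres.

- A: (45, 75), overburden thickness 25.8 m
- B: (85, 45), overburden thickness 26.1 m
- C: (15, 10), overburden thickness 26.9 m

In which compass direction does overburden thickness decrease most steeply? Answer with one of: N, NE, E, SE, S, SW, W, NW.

N

Differences from A: to B (Δx, Δy, Δh) = (40, -30, +0.3); to C = (-30, -65, +1.1).
Solve a·Δx + b·Δy = Δd: det = 40·(-65) − (-30)·(-30) = -3500.
∂d/∂x = [(+0.3)·(-65) − (+1.1)·(-30)] / -3500 = -0.003857
∂d/∂y = [40·(+1.1) − (-30)·(+0.3)] / -3500 = -0.01514
Steepest decrease is along −∇f = (+0.003857 E, +0.01514 N) → north.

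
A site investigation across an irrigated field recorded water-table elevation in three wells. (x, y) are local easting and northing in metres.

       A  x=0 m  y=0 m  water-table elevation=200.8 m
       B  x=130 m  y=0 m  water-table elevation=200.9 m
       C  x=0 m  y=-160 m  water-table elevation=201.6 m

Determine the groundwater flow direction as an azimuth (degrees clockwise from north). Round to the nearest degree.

351°

∂h/∂x = (200.9 − 200.8) / (130 − 0) = +0.0007692
∂h/∂y = (201.6 − 200.8) / (-160 − 0) = -0.005000
Flow direction (−∇h) has components (-0.0007692 E, +0.005000 N).
Azimuth = atan2(E, N) = atan2(-0.0007692, +0.005000) = 351.3° ≈ 351°.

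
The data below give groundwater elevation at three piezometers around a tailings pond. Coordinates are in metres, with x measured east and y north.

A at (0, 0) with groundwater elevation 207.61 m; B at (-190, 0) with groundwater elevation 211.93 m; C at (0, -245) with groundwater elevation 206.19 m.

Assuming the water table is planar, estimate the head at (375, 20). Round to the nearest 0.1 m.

199.2 m

∂h/∂x = (211.93 − 207.61) / (-190 − 0) = -0.02274
∂h/∂y = (206.19 − 207.61) / (-245 − 0) = +0.005796
h(375, 20) = 207.61 + (-0.02274)·(375) + (+0.005796)·(20) = 207.61 -8.526 +0.116 = 199.200 m.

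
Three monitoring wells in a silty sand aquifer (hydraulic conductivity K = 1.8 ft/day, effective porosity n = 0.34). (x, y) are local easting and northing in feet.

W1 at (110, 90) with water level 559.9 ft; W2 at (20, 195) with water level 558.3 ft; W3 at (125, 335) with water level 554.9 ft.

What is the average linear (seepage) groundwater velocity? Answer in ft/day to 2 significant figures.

Differences from W1: to W2 (Δx, Δy, Δh) = (-90, 105, -1.6); to W3 = (15, 245, -5.0).
Determinant of the coordinate differences = (-90)·245 − 15·105 = -23625.
∂h/∂x = [(-1.6)·245 − (-5.0)·105] / -23625 = -0.005630
∂h/∂y = [(-90)·(-5.0) − 15·(-1.6)] / -23625 = -0.02006
|∇h| = √(-0.005630² + -0.02006²) = 0.02084
Seepage velocity v = K·i/n = 1.8 × 0.02084 / 0.34 = 0.1103 ft/day.

0.11 ft/day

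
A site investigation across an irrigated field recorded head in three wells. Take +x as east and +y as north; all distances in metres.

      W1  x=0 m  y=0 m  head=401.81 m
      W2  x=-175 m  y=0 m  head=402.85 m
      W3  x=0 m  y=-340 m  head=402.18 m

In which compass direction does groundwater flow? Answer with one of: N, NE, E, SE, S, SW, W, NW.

E

∂h/∂x = (402.85 − 401.81) / (-175 − 0) = -0.005943
∂h/∂y = (402.18 − 401.81) / (-340 − 0) = -0.001088
Flow = −∇h = (+0.005943 east, +0.001088 north), which points east.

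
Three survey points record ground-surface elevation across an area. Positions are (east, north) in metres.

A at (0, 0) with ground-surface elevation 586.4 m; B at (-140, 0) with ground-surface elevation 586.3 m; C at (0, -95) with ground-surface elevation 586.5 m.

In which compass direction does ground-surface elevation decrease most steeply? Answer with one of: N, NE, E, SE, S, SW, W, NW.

NW

∂z/∂x = (586.3 − 586.4) / (-140 − 0) = +0.0007143
∂z/∂y = (586.5 − 586.4) / (-95 − 0) = -0.001053
Steepest decrease is along −∇f = (-0.0007143 E, +0.001053 N) → northwest.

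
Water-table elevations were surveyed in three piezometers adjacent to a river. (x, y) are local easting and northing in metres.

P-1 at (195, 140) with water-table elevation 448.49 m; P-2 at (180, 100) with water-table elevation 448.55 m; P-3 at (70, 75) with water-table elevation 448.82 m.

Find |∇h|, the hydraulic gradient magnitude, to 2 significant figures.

0.0024

Differences from P-1: to P-2 (Δx, Δy, Δh) = (-15, -40, +0.06); to P-3 = (-125, -65, +0.33).
Determinant of the coordinate differences = (-15)·(-65) − (-125)·(-40) = -4025.
∂h/∂x = [(+0.06)·(-65) − (+0.33)·(-40)] / -4025 = -0.002311
∂h/∂y = [(-15)·(+0.33) − (-125)·(+0.06)] / -4025 = -0.0006335
|∇h| = √(-0.002311² + -0.0006335²) = 0.002396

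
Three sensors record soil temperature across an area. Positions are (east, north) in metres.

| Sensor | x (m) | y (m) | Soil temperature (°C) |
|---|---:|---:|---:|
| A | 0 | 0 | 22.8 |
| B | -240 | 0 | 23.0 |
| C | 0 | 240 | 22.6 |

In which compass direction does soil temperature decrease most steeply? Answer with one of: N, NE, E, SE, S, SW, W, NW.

∂T/∂x = (23.0 − 22.8) / (-240 − 0) = -0.0008333
∂T/∂y = (22.6 − 22.8) / (240 − 0) = -0.0008333
Steepest decrease is along −∇f = (+0.0008333 E, +0.0008333 N) → northeast.

NE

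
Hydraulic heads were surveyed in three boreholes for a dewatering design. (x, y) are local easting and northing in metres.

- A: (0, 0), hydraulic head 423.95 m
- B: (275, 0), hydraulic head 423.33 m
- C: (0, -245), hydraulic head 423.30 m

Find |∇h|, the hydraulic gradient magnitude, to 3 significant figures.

∂h/∂x = (423.33 − 423.95) / (275 − 0) = -0.002255
∂h/∂y = (423.30 − 423.95) / (-245 − 0) = +0.002653
|∇h| = √(-0.002255² + 0.002653²) = 0.003482

0.00348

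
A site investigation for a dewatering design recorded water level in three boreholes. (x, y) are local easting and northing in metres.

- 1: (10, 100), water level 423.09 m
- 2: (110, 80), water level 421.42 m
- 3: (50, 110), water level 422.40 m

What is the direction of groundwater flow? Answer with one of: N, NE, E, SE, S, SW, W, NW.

E

With h = a·x + b·y + c and 1 as origin, the differences give:
  100·a + (-20)·b = -1.67
  40·a + 10·b = -0.69
Eliminate b (×10 and ×(-20), subtract): 1800·a = -30.500 → a = ∂h/∂x = -0.01694
Back-substitute: b = ∂h/∂y = -0.001222.
Flow = −∇h = (+0.01694 east, +0.001222 north), which points east.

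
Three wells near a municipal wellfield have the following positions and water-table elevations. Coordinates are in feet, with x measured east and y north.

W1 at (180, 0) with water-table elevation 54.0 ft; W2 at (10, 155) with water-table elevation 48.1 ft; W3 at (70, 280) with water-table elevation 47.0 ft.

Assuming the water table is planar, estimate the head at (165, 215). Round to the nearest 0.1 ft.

49.9 ft

Taking W1 as reference: W2−W1 = (-170, 155, -5.9); W3−W1 = (-110, 280, -7.0).
Determinant of the coordinate differences = (-170)·280 − (-110)·155 = -30550.
∂h/∂x = [(-5.9)·280 − (-7.0)·155] / -30550 = +0.01856
∂h/∂y = [(-170)·(-7.0) − (-110)·(-5.9)] / -30550 = -0.01771
h(165, 215) = 54.0 + (+0.01856)·(-15) + (-0.01771)·(215) = 54.0 -0.278 -3.807 = 49.914 ft.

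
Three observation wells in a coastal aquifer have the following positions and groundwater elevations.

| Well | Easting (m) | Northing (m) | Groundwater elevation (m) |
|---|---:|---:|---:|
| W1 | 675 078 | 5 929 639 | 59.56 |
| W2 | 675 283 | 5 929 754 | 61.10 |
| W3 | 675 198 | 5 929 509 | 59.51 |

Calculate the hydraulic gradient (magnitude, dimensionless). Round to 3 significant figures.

Three-point gradient (reference W1): Δ to W2 = (205, 115, +1.54), Δ to W3 = (120, -130, -0.05).
∂h/∂x = +0.004807, ∂h/∂y = +0.004822 (det = -40450).
|∇h| = √(0.004807² + 0.004822²) = 0.006809

0.00681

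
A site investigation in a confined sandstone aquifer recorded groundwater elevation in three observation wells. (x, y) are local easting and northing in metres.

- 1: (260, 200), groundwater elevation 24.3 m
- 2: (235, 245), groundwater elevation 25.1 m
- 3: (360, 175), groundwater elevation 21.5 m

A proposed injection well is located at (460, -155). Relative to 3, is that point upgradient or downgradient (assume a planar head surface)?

downgradient

With h = a·x + b·y + c and 1 as origin, the differences give:
  (-25)·a + 45·b = +0.8
  100·a + (-25)·b = -2.8
Eliminate b (×(-25) and ×45, subtract): -3875·a = 106.00 → a = ∂h/∂x = -0.02735
Back-substitute: b = ∂h/∂y = +0.002581.
Head at (460, -155) = 24.3 + (-0.02735)·(200) + (+0.002581)·(-355) = 17.91 m.
That is lower than the 21.5 m at 3, so the point is downgradient.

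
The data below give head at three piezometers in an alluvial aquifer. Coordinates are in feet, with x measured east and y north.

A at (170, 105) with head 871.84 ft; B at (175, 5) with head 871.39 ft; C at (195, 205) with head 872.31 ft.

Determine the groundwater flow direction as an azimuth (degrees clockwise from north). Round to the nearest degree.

188°

Differences from A: to B (Δx, Δy, Δh) = (5, -100, -0.45); to C = (25, 100, +0.47).
Solve a·Δx + b·Δy = Δh: det = 5·100 − 25·(-100) = 3000.
∂h/∂x = [(-0.45)·100 − (+0.47)·(-100)] / 3000 = +0.0006667
∂h/∂y = [5·(+0.47) − 25·(-0.45)] / 3000 = +0.004533
Flow direction (−∇h) has components (-0.0006667 E, -0.004533 N).
Azimuth = atan2(E, N) = atan2(-0.0006667, -0.004533) = 188.4° ≈ 188°.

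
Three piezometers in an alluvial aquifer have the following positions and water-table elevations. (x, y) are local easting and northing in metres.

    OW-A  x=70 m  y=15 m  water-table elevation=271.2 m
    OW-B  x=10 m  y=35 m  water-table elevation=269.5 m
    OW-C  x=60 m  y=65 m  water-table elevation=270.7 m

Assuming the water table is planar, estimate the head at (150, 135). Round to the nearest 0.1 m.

Taking OW-A as reference: OW-B−OW-A = (-60, 20, -1.7); OW-C−OW-A = (-10, 50, -0.5).
Determinant of the coordinate differences = (-60)·50 − (-10)·20 = -2800.
∂h/∂x = [(-1.7)·50 − (-0.5)·20] / -2800 = +0.02679
∂h/∂y = [(-60)·(-0.5) − (-10)·(-1.7)] / -2800 = -0.004643
h(150, 135) = 271.2 + (+0.02679)·(80) + (-0.004643)·(120) = 271.2 +2.143 -0.557 = 272.786 m.

272.8 m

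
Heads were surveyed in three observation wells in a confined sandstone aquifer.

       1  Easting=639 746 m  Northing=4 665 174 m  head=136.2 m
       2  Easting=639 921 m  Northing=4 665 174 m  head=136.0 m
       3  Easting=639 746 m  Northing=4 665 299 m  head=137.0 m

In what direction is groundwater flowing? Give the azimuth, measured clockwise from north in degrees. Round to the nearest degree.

170°

∂h/∂x = (136.0 − 136.2) / (639921 − 639746) = -0.001143
∂h/∂y = (137.0 − 136.2) / (4665299 − 4665174) = +0.006400
Flow direction (−∇h) has components (+0.001143 E, -0.006400 N).
Azimuth = atan2(E, N) = atan2(+0.001143, -0.006400) = 169.9° ≈ 170°.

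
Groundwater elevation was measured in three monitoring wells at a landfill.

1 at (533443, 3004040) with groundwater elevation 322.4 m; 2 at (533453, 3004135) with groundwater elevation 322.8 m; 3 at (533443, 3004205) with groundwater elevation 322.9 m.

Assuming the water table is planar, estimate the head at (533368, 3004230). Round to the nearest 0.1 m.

322.1 m

Taking 1 as reference: 2−1 = (10, 95, +0.4); 3−1 = (0, 165, +0.5).
Solve a·Δx + b·Δy = Δh: det = 10·165 − 0·95 = 1650.
∂h/∂x = [(+0.4)·165 − (+0.5)·95] / 1650 = +0.01121
∂h/∂y = [10·(+0.5) − 0·(+0.4)] / 1650 = +0.003030
h(533368, 3004230) = 322.4 + (+0.01121)·(-75) + (+0.003030)·(190) = 322.4 -0.841 +0.576 = 322.135 m.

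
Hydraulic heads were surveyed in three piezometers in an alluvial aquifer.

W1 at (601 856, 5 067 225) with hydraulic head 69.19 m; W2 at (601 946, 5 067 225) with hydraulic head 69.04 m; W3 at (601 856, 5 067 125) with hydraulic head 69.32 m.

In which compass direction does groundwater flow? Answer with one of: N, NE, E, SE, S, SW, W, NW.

NE

∂h/∂x = (69.04 − 69.19) / (601946 − 601856) = -0.001667
∂h/∂y = (69.32 − 69.19) / (5067125 − 5067225) = -0.001300
Flow = −∇h = (+0.001667 east, +0.001300 north), which points northeast.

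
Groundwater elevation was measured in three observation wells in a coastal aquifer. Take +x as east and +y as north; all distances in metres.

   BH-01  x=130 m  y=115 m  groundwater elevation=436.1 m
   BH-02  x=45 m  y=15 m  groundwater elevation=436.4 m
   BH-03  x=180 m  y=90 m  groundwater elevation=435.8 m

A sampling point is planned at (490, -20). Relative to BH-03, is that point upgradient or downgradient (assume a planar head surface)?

downgradient

Taking BH-01 as reference: BH-02−BH-01 = (-85, -100, +0.3); BH-03−BH-01 = (50, -25, -0.3).
Determinant of the coordinate differences = (-85)·(-25) − 50·(-100) = 7125.
∂h/∂x = [(+0.3)·(-25) − (-0.3)·(-100)] / 7125 = -0.005263
∂h/∂y = [(-85)·(-0.3) − 50·(+0.3)] / 7125 = +0.001474
Head at (490, -20) = 436.1 + (-0.005263)·(360) + (+0.001474)·(-135) = 434.01 m.
That is lower than the 435.8 m at BH-03, so the point is downgradient.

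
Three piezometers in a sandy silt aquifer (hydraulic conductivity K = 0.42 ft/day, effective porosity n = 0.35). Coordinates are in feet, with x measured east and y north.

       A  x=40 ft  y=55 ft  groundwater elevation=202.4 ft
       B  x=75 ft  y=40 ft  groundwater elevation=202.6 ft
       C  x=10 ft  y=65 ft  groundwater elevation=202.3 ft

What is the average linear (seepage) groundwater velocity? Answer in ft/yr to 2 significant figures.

11 ft/yr

Taking A as reference: B−A = (35, -15, +0.2); C−A = (-30, 10, -0.1).
Solve a·Δx + b·Δy = Δh: det = 35·10 − (-30)·(-15) = -100.
∂h/∂x = [(+0.2)·10 − (-0.1)·(-15)] / -100 = -0.005000
∂h/∂y = [35·(-0.1) − (-30)·(+0.2)] / -100 = -0.02500
|∇h| = √(-0.005000² + -0.02500²) = 0.0255
Seepage velocity v = K·i/n = 0.42 × 0.0255 / 0.35 = 0.0306 ft/day = 11.18 ft/yr.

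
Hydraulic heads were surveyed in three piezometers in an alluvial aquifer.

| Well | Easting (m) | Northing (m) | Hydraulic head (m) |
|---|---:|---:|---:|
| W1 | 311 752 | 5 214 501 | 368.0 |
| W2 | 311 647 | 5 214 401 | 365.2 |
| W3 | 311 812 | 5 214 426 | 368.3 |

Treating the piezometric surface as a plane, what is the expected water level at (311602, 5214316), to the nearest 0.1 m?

Three-point gradient (reference W1): Δ to W2 = (-105, -100, -2.8), Δ to W3 = (60, -75, +0.3).
∂h/∂x = +0.01730, ∂h/∂y = +0.009838 (det = 13875).
h(311602, 5214316) = 368.0 + (+0.01730)·(-150) + (+0.009838)·(-185) = 368.0 -2.595 -1.820 = 363.585 m.

363.6 m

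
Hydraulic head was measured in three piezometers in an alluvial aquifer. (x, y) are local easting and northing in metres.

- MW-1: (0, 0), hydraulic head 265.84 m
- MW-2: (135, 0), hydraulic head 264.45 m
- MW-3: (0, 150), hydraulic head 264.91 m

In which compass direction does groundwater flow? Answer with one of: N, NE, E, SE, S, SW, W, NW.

∂h/∂x = (264.45 − 265.84) / (135 − 0) = -0.01030
∂h/∂y = (264.91 − 265.84) / (150 − 0) = -0.006200
Flow = −∇h = (+0.01030 east, +0.006200 north), which points northeast.

NE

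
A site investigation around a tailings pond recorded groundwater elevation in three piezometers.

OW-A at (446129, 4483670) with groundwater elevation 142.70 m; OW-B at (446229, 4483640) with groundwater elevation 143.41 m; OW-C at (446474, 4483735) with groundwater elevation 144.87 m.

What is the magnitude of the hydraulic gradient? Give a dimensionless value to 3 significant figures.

Differences from OW-A: to OW-B (Δx, Δy, Δh) = (100, -30, +0.71); to OW-C = (345, 65, +2.17).
Determinant of the coordinate differences = 100·65 − 345·(-30) = 16850.
∂h/∂x = [(+0.71)·65 − (+2.17)·(-30)] / 16850 = +0.006602
∂h/∂y = [100·(+2.17) − 345·(+0.71)] / 16850 = -0.001659
|∇h| = √(0.006602² + -0.001659²) = 0.006807

0.00681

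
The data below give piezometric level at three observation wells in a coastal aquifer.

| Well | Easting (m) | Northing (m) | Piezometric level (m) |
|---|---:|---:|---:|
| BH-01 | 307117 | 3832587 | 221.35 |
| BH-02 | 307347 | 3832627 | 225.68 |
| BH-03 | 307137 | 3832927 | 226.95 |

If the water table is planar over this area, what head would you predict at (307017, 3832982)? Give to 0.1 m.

With h = a·x + b·y + c and BH-01 as origin, the differences give:
  230·a + 40·b = +4.33
  20·a + 340·b = +5.60
Eliminate b (×340 and ×40, subtract): 77400·a = 1248.200 → a = ∂h/∂x = +0.01613
Back-substitute: b = ∂h/∂y = +0.01552.
h(307017, 3832982) = 221.35 + (+0.01613)·(-100) + (+0.01552)·(395) = 221.35 -1.613 +6.131 = 225.869 m.

225.9 m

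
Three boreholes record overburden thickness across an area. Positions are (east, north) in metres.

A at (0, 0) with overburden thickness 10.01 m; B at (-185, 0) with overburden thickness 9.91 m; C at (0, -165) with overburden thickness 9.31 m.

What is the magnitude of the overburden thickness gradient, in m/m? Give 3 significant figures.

0.00428 m/m

∂d/∂x = (9.91 − 10.01) / (-185 − 0) = +0.0005405
∂d/∂y = (9.31 − 10.01) / (-165 − 0) = +0.004242
|∇f| = √(0.0005405² + 0.004242²) = 0.004276 m/m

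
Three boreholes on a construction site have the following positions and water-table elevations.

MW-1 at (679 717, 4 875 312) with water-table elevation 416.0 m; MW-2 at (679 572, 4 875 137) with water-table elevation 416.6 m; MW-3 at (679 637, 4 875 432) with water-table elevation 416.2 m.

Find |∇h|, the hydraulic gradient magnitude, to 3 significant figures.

Taking MW-1 as reference: MW-2−MW-1 = (-145, -175, +0.6); MW-3−MW-1 = (-80, 120, +0.2).
Solve a·Δx + b·Δy = Δh: det = (-145)·120 − (-80)·(-175) = -31400.
∂h/∂x = [(+0.6)·120 − (+0.2)·(-175)] / -31400 = -0.003408
∂h/∂y = [(-145)·(+0.2) − (-80)·(+0.6)] / -31400 = -0.0006051
|∇h| = √(-0.003408² + -0.0006051²) = 0.003461

0.00346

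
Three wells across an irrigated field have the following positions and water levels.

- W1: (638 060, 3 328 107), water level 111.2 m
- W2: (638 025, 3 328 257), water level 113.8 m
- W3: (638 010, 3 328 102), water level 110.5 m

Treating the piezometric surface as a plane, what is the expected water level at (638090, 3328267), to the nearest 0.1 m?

114.8 m

Differences from W1: to W2 (Δx, Δy, Δh) = (-35, 150, +2.6); to W3 = (-50, -5, -0.7).
Solve a·Δx + b·Δy = Δh: det = (-35)·(-5) − (-50)·150 = 7675.
∂h/∂x = [(+2.6)·(-5) − (-0.7)·150] / 7675 = +0.01199
∂h/∂y = [(-35)·(-0.7) − (-50)·(+2.6)] / 7675 = +0.02013
h(638090, 3328267) = 111.2 + (+0.01199)·(30) + (+0.02013)·(160) = 111.2 +0.360 +3.221 = 114.780 m.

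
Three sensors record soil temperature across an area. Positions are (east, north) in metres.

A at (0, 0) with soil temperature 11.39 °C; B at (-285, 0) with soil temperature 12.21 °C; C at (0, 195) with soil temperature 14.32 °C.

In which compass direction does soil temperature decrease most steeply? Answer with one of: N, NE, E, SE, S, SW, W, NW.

S

∂T/∂x = (12.21 − 11.39) / (-285 − 0) = -0.002877
∂T/∂y = (14.32 − 11.39) / (195 − 0) = +0.01503
Steepest decrease is along −∇f = (+0.002877 E, -0.01503 N) → south.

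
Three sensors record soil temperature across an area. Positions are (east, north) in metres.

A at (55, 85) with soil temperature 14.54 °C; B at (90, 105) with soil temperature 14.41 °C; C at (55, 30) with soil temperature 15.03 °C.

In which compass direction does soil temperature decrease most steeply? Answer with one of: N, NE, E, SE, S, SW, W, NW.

N

Differences from A: to B (Δx, Δy, Δh) = (35, 20, -0.13); to C = (0, -55, +0.49).
Determinant of the coordinate differences = 35·(-55) − 0·20 = -1925.
∂T/∂x = [(-0.13)·(-55) − (+0.49)·20] / -1925 = +0.001377
∂T/∂y = [35·(+0.49) − 0·(-0.13)] / -1925 = -0.008909
Steepest decrease is along −∇f = (-0.001377 E, +0.008909 N) → north.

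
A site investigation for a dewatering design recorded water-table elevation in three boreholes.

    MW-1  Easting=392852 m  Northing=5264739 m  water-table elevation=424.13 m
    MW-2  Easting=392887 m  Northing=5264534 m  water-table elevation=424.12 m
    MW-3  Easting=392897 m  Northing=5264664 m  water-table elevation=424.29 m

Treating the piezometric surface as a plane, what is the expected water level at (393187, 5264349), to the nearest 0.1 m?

425.5 m

Differences from MW-1: to MW-2 (Δx, Δy, Δh) = (35, -205, -0.01); to MW-3 = (45, -75, +0.16).
Determinant of the coordinate differences = 35·(-75) − 45·(-205) = 6600.
∂h/∂x = [(-0.01)·(-75) − (+0.16)·(-205)] / 6600 = +0.005083
∂h/∂y = [35·(+0.16) − 45·(-0.01)] / 6600 = +0.0009167
h(393187, 5264349) = 424.13 + (+0.005083)·(335) + (+0.0009167)·(-390) = 424.13 +1.703 -0.358 = 425.475 m.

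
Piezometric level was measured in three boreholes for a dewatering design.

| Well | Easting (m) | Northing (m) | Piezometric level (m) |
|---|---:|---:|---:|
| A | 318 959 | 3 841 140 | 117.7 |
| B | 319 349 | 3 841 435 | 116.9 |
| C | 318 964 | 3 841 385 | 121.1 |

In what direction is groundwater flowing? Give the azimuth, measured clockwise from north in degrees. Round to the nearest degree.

138°

Three-point gradient (reference A): Δ to B = (390, 295, -0.8), Δ to C = (5, 245, +3.4).
∂h/∂x = -0.01275, ∂h/∂y = +0.01414 (det = 94075).
Flow direction (−∇h) has components (+0.01275 E, -0.01414 N).
Azimuth = atan2(E, N) = atan2(+0.01275, -0.01414) = 138.0° ≈ 138°.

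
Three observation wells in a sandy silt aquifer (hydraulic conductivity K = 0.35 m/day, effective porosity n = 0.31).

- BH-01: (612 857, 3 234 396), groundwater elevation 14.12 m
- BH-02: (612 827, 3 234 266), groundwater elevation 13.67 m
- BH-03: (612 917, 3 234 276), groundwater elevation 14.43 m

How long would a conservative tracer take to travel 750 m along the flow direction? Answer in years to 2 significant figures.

With h = a·x + b·y + c and BH-01 as origin, the differences give:
  (-30)·a + (-130)·b = -0.45
  60·a + (-120)·b = +0.31
Eliminate b (×(-120) and ×(-130), subtract): 11400·a = 94.300 → a = ∂h/∂x = +0.008272
Back-substitute: b = ∂h/∂y = +0.001553.
|∇h| = √(0.008272² + 0.001553²) = 0.008417
Seepage velocity v = K·i/n = 0.35 × 0.008417 / 0.31 = 0.009503 m/day.
t = 750 / 0.009503 = 7.892e+04 days = 216 years.

220 years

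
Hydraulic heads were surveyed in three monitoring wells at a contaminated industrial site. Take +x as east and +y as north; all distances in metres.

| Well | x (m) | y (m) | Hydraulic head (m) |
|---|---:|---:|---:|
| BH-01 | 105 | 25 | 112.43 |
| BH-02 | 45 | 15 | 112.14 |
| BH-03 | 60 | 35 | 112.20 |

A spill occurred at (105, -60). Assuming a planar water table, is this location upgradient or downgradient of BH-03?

upgradient

With h = a·x + b·y + c and BH-01 as origin, the differences give:
  (-60)·a + (-10)·b = -0.29
  (-45)·a + 10·b = -0.23
Eliminate b (×10 and ×(-10), subtract): -1050·a = -5.200 → a = ∂h/∂x = +0.004952
Back-substitute: b = ∂h/∂y = -0.0007143.
Head at (105, -60) = 112.43 + (+0.004952)·(0) + (-0.0007143)·(-85) = 112.49 m.
That is higher than the 112.20 m at BH-03, so the point is upgradient.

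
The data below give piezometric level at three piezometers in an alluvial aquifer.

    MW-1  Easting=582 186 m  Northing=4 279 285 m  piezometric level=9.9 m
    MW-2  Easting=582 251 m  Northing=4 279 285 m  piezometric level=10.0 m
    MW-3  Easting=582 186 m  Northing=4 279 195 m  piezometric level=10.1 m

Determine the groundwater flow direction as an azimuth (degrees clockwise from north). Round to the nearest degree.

∂h/∂x = (10.0 − 9.9) / (582251 − 582186) = +0.001538
∂h/∂y = (10.1 − 9.9) / (4279195 − 4279285) = -0.002222
Flow direction (−∇h) has components (-0.001538 E, +0.002222 N).
Azimuth = atan2(E, N) = atan2(-0.001538, +0.002222) = 325.3° ≈ 325°.

325°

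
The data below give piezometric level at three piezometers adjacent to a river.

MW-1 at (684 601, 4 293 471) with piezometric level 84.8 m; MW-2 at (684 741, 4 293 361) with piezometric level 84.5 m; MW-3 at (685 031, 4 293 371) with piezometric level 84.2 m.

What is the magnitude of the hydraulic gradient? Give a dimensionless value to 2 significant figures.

0.0017

Differences from MW-1: to MW-2 (Δx, Δy, Δh) = (140, -110, -0.3); to MW-3 = (430, -100, -0.6).
Determinant of the coordinate differences = 140·(-100) − 430·(-110) = 33300.
∂h/∂x = [(-0.3)·(-100) − (-0.6)·(-110)] / 33300 = -0.001081
∂h/∂y = [140·(-0.6) − 430·(-0.3)] / 33300 = +0.001351
|∇h| = √(-0.001081² + 0.001351²) = 0.00173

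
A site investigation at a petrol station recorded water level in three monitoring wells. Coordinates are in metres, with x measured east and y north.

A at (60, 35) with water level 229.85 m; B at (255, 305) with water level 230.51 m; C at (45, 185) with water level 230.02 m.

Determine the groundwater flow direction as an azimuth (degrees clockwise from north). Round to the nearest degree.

Taking A as reference: B−A = (195, 270, +0.66); C−A = (-15, 150, +0.17).
Determinant of the coordinate differences = 195·150 − (-15)·270 = 33300.
∂h/∂x = [(+0.66)·150 − (+0.17)·270] / 33300 = +0.001595
∂h/∂y = [195·(+0.17) − (-15)·(+0.66)] / 33300 = +0.001293
Flow direction (−∇h) has components (-0.001595 E, -0.001293 N).
Azimuth = atan2(E, N) = atan2(-0.001595, -0.001293) = 231.0° ≈ 231°.

231°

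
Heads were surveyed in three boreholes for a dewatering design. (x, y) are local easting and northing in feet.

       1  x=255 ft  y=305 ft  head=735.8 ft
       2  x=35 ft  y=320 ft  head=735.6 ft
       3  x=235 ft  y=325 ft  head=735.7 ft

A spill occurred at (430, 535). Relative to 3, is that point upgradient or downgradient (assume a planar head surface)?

Differences from 1: to 2 (Δx, Δy, Δh) = (-220, 15, -0.2); to 3 = (-20, 20, -0.1).
Determinant of the coordinate differences = (-220)·20 − (-20)·15 = -4100.
∂h/∂x = [(-0.2)·20 − (-0.1)·15] / -4100 = +0.0006098
∂h/∂y = [(-220)·(-0.1) − (-20)·(-0.2)] / -4100 = -0.004390
Head at (430, 535) = 735.8 + (+0.0006098)·(175) + (-0.004390)·(230) = 734.90 ft.
That is lower than the 735.7 ft at 3, so the point is downgradient.

downgradient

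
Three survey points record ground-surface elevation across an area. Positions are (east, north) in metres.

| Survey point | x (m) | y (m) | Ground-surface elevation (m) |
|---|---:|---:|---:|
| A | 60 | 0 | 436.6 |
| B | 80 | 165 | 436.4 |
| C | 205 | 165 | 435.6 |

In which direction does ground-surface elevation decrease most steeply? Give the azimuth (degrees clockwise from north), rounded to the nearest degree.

With z = a·x + b·y + c and A as origin, the differences give:
  20·a + 165·b = -0.2
  145·a + 165·b = -1.0
Eliminate b (×165 and ×165, subtract): -20625·a = 132.00 → a = ∂z/∂x = -0.006400
Back-substitute: b = ∂z/∂y = -0.0004364.
Steepest decrease is along −∇f: components (+0.006400 E, +0.0004364 N).
Azimuth = atan2(+0.006400, +0.0004364) = 86.1° ≈ 086°.

086°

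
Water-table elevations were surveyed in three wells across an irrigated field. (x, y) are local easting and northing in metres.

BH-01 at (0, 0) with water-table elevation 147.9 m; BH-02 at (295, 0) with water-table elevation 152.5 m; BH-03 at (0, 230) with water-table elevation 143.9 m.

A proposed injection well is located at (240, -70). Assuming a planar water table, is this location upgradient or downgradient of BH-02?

upgradient

∂h/∂x = (152.5 − 147.9) / (295 − 0) = +0.01559
∂h/∂y = (143.9 − 147.9) / (230 − 0) = -0.01739
Head at (240, -70) = 147.9 + (+0.01559)·(240) + (-0.01739)·(-70) = 152.86 m.
That is higher than the 152.5 m at BH-02, so the point is upgradient.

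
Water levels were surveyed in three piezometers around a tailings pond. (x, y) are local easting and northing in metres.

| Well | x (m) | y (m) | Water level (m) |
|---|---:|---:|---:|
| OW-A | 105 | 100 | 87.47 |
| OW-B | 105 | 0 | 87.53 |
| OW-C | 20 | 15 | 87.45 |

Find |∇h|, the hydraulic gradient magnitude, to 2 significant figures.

0.0010

Taking OW-A as reference: OW-B−OW-A = (0, -100, +0.06); OW-C−OW-A = (-85, -85, -0.02).
Solve a·Δx + b·Δy = Δh: det = 0·(-85) − (-85)·(-100) = -8500.
∂h/∂x = [(+0.06)·(-85) − (-0.02)·(-100)] / -8500 = +0.0008353
∂h/∂y = [0·(-0.02) − (-85)·(+0.06)] / -8500 = -0.0006000
|∇h| = √(0.0008353² + -0.0006000²) = 0.001028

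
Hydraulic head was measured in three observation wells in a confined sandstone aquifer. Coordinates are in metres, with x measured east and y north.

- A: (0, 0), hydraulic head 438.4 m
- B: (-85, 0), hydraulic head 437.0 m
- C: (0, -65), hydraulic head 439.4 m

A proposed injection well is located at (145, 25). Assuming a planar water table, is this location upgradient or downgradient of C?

upgradient

∂h/∂x = (437.0 − 438.4) / (-85 − 0) = +0.01647
∂h/∂y = (439.4 − 438.4) / (-65 − 0) = -0.01538
Head at (145, 25) = 438.4 + (+0.01647)·(145) + (-0.01538)·(25) = 440.40 m.
That is higher than the 439.4 m at C, so the point is upgradient.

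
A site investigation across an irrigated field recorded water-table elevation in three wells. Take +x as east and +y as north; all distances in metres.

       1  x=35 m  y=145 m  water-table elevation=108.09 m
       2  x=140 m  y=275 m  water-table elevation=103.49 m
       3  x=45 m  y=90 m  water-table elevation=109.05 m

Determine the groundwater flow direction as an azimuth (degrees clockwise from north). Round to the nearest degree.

041°

Taking 1 as reference: 2−1 = (105, 130, -4.60); 3−1 = (10, -55, +0.96).
Solve a·Δx + b·Δy = Δh: det = 105·(-55) − 10·130 = -7075.
∂h/∂x = [(-4.60)·(-55) − (+0.96)·130] / -7075 = -0.01812
∂h/∂y = [105·(+0.96) − 10·(-4.60)] / -7075 = -0.02075
Flow direction (−∇h) has components (+0.01812 E, +0.02075 N).
Azimuth = atan2(E, N) = atan2(+0.01812, +0.02075) = 41.1° ≈ 041°.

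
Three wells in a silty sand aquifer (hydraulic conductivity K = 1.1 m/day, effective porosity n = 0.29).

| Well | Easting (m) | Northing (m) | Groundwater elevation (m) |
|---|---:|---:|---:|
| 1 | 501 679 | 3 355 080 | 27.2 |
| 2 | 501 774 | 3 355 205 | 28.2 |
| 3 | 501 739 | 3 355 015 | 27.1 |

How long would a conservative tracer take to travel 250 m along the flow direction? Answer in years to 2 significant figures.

28 years

Differences from 1: to 2 (Δx, Δy, Δh) = (95, 125, +1.0); to 3 = (60, -65, -0.1).
Determinant of the coordinate differences = 95·(-65) − 60·125 = -13675.
∂h/∂x = [(+1.0)·(-65) − (-0.1)·125] / -13675 = +0.003839
∂h/∂y = [95·(-0.1) − 60·(+1.0)] / -13675 = +0.005082
|∇h| = √(0.003839² + 0.005082²) = 0.006369
Seepage velocity v = K·i/n = 1.1 × 0.006369 / 0.29 = 0.02416 m/day.
t = 250 / 0.02416 = 1.035e+04 days = 28.3 years.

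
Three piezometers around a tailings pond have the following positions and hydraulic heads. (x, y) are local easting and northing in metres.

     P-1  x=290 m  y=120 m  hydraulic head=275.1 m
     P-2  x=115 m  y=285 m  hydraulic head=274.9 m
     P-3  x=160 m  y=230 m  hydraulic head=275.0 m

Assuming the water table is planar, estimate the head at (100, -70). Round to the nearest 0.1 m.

Taking P-1 as reference: P-2−P-1 = (-175, 165, -0.2); P-3−P-1 = (-130, 110, -0.1).
Determinant of the coordinate differences = (-175)·110 − (-130)·165 = 2200.
∂h/∂x = [(-0.2)·110 − (-0.1)·165] / 2200 = -0.002500
∂h/∂y = [(-175)·(-0.1) − (-130)·(-0.2)] / 2200 = -0.003864
h(100, -70) = 275.1 + (-0.002500)·(-190) + (-0.003864)·(-190) = 275.1 +0.475 +0.734 = 276.309 m.

276.3 m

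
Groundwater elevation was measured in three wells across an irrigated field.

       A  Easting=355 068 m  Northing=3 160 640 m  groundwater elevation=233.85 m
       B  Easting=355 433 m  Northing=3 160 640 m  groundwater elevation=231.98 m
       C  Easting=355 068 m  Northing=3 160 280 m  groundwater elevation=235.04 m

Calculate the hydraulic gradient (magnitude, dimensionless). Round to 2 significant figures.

∂h/∂x = (231.98 − 233.85) / (355433 − 355068) = -0.005123
∂h/∂y = (235.04 − 233.85) / (3160280 − 3160640) = -0.003306
|∇h| = √(-0.005123² + -0.003306²) = 0.006097

0.0061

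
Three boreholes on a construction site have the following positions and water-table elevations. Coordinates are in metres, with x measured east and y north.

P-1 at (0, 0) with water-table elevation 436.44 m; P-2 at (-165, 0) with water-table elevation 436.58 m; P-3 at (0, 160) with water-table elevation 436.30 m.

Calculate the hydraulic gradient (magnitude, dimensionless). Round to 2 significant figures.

0.0012

∂h/∂x = (436.58 − 436.44) / (-165 − 0) = -0.0008485
∂h/∂y = (436.30 − 436.44) / (160 − 0) = -0.0008750
|∇h| = √(-0.0008485² + -0.0008750²) = 0.001219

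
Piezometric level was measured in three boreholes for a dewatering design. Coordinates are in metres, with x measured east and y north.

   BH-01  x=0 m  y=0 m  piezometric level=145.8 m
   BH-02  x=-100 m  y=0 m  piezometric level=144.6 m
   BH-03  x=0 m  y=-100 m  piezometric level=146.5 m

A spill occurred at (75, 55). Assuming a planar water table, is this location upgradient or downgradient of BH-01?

∂h/∂x = (144.6 − 145.8) / (-100 − 0) = +0.01200
∂h/∂y = (146.5 − 145.8) / (-100 − 0) = -0.007000
Head at (75, 55) = 145.8 + (+0.01200)·(75) + (-0.007000)·(55) = 146.32 m.
That is higher than the 145.8 m at BH-01, so the point is upgradient.

upgradient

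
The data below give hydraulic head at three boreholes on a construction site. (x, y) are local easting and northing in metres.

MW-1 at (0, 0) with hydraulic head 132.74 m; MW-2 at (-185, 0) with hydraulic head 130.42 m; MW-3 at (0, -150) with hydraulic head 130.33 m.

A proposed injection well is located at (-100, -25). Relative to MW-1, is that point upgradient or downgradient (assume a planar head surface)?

downgradient

∂h/∂x = (130.42 − 132.74) / (-185 − 0) = +0.01254
∂h/∂y = (130.33 − 132.74) / (-150 − 0) = +0.01607
Head at (-100, -25) = 132.74 + (+0.01254)·(-100) + (+0.01607)·(-25) = 131.08 m.
That is lower than the 132.74 m at MW-1, so the point is downgradient.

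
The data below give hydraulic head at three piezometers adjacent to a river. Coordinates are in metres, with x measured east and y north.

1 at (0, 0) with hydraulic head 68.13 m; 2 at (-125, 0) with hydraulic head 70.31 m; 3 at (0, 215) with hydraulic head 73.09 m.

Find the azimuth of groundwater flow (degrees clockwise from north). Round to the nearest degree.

143°

∂h/∂x = (70.31 − 68.13) / (-125 − 0) = -0.01744
∂h/∂y = (73.09 − 68.13) / (215 − 0) = +0.02307
Flow direction (−∇h) has components (+0.01744 E, -0.02307 N).
Azimuth = atan2(E, N) = atan2(+0.01744, -0.02307) = 142.9° ≈ 143°.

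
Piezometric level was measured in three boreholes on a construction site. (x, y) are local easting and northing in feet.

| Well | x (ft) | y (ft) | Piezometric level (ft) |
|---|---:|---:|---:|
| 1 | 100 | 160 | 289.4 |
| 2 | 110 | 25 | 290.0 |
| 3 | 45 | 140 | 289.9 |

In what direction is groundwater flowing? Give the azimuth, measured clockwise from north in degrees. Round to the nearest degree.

056°

Differences from 1: to 2 (Δx, Δy, Δh) = (10, -135, +0.6); to 3 = (-55, -20, +0.5).
Determinant of the coordinate differences = 10·(-20) − (-55)·(-135) = -7625.
∂h/∂x = [(+0.6)·(-20) − (+0.5)·(-135)] / -7625 = -0.007279
∂h/∂y = [10·(+0.5) − (-55)·(+0.6)] / -7625 = -0.004984
Flow direction (−∇h) has components (+0.007279 E, +0.004984 N).
Azimuth = atan2(E, N) = atan2(+0.007279, +0.004984) = 55.6° ≈ 056°.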